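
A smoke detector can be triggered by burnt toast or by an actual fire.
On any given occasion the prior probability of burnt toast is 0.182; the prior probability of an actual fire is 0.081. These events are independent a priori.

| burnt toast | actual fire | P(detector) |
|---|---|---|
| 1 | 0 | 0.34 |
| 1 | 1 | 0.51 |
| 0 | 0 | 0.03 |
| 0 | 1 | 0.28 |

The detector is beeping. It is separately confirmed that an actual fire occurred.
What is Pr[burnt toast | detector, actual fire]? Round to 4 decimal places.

Pr[burnt toast | detector, actual fire] ≈ 0.2884

Numerator (weight on configurations with burnt toast): 0.51*0.182 = 0.092820
The normalizing constant is 0.28*0.818 + 0.51*0.182 = 0.321860
P(burnt toast | detector, actual fire) = 0.092820/0.321860 ≈ 0.2884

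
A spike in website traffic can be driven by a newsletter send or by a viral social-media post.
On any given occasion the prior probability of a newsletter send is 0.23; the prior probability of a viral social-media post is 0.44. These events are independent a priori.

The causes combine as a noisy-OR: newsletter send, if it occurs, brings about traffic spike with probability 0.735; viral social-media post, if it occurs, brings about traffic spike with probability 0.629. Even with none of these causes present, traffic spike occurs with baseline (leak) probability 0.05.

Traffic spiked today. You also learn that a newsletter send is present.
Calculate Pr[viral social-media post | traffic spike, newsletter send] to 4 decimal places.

Under noisy-OR, P(traffic spike | causes) = 1 − (1−0.05)·∏(1−qᵢ) over the active causes.
For the numerator, keep only viral social-media post=true terms: 0.906601×0.44 = 0.398904
Denominator P(traffic spike | newsletter send): 0.74825×0.56 + 0.906601×0.44 = 0.817924
Posterior = 0.398904 / 0.817924 ≈ 0.4877

Pr[viral social-media post | traffic spike, newsletter send] ≈ 0.4877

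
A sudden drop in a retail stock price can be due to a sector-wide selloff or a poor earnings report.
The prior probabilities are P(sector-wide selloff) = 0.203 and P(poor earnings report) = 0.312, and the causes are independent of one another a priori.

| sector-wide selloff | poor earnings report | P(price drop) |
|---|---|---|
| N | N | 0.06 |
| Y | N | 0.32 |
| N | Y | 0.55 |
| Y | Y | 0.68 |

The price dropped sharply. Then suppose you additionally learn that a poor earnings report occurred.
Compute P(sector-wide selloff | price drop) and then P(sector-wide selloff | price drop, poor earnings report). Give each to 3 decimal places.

P(price drop) = 0.06·0.797·0.688 + 0.55·0.797·0.312 + 0.32·0.203·0.688 + 0.68·0.203·0.312 = 0.032900 + 0.136765 + 0.044692 + 0.043068 = 0.257425
Restricting to configurations with sector-wide selloff present: 0.044692 + 0.043068 = 0.087760.
So P(sector-wide selloff | price drop) = 0.087760/0.257425 ≈ 0.341.

With the extra evidence:
Sum P(price drop|·) weighted by the priors over both values of sector-wide selloff:
  P(price drop | poor earnings report) = 0.55·0.797 + 0.68·0.203
        = 0.438350 + 0.138040 = 0.576390
The terms with sector-wide selloff present sum to 0.138040, so
  P(sector-wide selloff | price drop, poor earnings report) = 0.138040 / 0.576390 ≈ 0.239
Conditioning on poor earnings report lowers the posterior on sector-wide selloff: the classic explaining-away effect in a common-effect structure.

P(sector-wide selloff | price drop) ≈ 0.341; P(sector-wide selloff | price drop, poor earnings report) ≈ 0.239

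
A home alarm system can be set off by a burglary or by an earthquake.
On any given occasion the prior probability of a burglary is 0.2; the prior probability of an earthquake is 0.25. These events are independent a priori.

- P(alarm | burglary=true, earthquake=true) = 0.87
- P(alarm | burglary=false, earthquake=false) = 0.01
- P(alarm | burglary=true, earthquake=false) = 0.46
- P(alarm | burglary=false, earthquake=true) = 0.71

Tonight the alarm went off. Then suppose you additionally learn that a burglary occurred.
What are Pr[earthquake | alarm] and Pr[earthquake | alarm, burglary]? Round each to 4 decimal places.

Pr[earthquake | alarm] ≈ 0.7121; Pr[earthquake | alarm, burglary] ≈ 0.3867

By total probability over the 4 (burglary, earthquake) configurations:
  P(alarm) = 0.01·0.8·0.75 + 0.71·0.8·0.25 + 0.46·0.2·0.75 + 0.87·0.2·0.25
        = 0.006000 + 0.142000 + 0.069000 + 0.043500 = 0.260500
Configurations with earthquake contribute 0.185500, so
  P(earthquake | alarm) = 0.185500 / 0.260500 ≈ 0.7121

Now condition on the additional information:
Weight on earthquake=true, given the evidence: 0.87·0.25 = 0.217500
The normalizing constant is 0.46·0.75 + 0.87·0.25 = 0.562500
Posterior = 0.217500 / 0.562500 ≈ 0.3867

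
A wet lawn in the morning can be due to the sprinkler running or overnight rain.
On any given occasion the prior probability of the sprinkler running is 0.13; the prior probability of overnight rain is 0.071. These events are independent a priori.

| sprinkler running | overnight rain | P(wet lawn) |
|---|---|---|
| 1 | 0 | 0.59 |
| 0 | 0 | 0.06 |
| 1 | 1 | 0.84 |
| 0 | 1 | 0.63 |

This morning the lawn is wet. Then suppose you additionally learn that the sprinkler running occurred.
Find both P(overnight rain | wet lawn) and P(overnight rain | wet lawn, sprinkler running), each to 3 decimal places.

P(overnight rain | wet lawn) ≈ 0.280; P(overnight rain | wet lawn, sprinkler running) ≈ 0.098

P(wet lawn) = 0.06*0.87*0.929 + 0.63*0.87*0.071 + 0.59*0.13*0.929 + 0.84*0.13*0.071 = 0.048494 + 0.038915 + 0.071254 + 0.007753 = 0.166416
Restricting to configurations with overnight rain present: 0.038915 + 0.007753 = 0.046668.
Hence the posterior is 0.046668/0.166416 ≈ 0.280.

Now condition on the additional information:
For the numerator, keep only overnight rain=true terms: 0.84×0.071 = 0.059640
The normalizing constant is 0.59×0.929 + 0.84×0.071 = 0.607750
P(overnight rain | wet lawn, sprinkler running) = 0.059640/0.607750 ≈ 0.098
The drop from 0.280 to 0.098 is the explaining-away (discounting) effect.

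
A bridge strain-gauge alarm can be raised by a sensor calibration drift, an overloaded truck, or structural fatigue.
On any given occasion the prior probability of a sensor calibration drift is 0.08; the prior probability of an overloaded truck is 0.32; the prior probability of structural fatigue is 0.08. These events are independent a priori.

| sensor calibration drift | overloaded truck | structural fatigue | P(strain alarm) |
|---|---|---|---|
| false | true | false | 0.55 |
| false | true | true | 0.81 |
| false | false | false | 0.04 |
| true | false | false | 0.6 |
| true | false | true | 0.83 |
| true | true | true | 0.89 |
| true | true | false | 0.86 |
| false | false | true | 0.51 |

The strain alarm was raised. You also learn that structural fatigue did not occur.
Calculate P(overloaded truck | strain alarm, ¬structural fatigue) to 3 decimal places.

By total probability over the 4 (sensor calibration drift, overloaded truck) configurations:
  P(strain alarm | ¬structural fatigue) = 0.04*0.92*0.68 + 0.55*0.92*0.32 + 0.6*0.08*0.68 + 0.86*0.08*0.32
        = 0.025024 + 0.161920 + 0.032640 + 0.022016 = 0.241600
Keeping only the overloaded truck-present terms gives 0.183936, so
  P(overloaded truck | strain alarm, ¬structural fatigue) = 0.183936 / 0.241600 ≈ 0.761

P(overloaded truck | strain alarm, ¬structural fatigue) ≈ 0.761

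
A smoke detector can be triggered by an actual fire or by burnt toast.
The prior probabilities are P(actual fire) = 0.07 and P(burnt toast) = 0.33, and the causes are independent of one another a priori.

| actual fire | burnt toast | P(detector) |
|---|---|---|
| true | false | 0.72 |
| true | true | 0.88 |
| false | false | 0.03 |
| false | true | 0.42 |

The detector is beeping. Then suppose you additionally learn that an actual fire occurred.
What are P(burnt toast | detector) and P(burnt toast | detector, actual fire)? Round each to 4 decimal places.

P(burnt toast | detector) ≈ 0.7399; P(burnt toast | detector, actual fire) ≈ 0.3758

Weight on burnt toast=true, given the evidence: 0.128898 + 0.020328 = 0.149226
The normalizing constant is 0.03*0.93*0.67 + 0.42*0.93*0.33 + 0.72*0.07*0.67 + 0.88*0.07*0.33 = 0.201687
Posterior = 0.149226 / 0.201687 ≈ 0.7399

With the extra evidence:
Weight on burnt toast=true, given the evidence: 0.88×0.33 = 0.290400
Normalizer over all consistent configurations: 0.72×0.67 + 0.88×0.33 = 0.772800
P(burnt toast | detector, actual fire) = 0.290400/0.772800 ≈ 0.3758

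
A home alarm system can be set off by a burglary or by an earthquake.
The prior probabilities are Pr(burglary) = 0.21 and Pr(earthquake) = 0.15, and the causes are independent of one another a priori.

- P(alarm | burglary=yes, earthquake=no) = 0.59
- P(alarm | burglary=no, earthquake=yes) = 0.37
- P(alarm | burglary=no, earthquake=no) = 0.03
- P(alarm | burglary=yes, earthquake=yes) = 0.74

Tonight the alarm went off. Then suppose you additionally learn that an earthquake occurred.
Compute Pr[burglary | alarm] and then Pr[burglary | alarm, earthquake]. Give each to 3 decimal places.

Sum P(alarm|·) weighted by the priors over the 4 (burglary, earthquake) configurations:
  P(alarm) = 0.03*0.79*0.85 + 0.37*0.79*0.15 + 0.59*0.21*0.85 + 0.74*0.21*0.15
        = 0.020145 + 0.043845 + 0.105315 + 0.023310 = 0.192615
The terms with burglary present sum to 0.128625, so
  P(burglary | alarm) = 0.128625 / 0.192615 ≈ 0.668

With the extra evidence:
Numerator (weight on configurations with burglary): 0.74×0.21 = 0.155400
Normalizer over all consistent configurations: 0.37×0.79 + 0.74×0.21 = 0.447700
P(burglary | alarm, earthquake) = 0.155400/0.447700 ≈ 0.347

Pr[burglary | alarm] ≈ 0.668; Pr[burglary | alarm, earthquake] ≈ 0.347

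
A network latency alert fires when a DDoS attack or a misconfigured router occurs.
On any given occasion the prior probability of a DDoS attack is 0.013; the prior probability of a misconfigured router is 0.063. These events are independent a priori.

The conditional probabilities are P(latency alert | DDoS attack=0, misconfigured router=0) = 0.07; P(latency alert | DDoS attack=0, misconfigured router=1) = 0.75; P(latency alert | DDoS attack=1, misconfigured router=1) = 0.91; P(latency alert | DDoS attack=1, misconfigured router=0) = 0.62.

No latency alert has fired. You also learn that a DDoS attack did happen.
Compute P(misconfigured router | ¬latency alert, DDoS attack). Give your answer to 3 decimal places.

P(misconfigured router | ¬latency alert, DDoS attack) ≈ 0.016

Enumerate both values of misconfigured router and weight by the priors:
  P(¬latency alert | DDoS attack) = 0.38×0.937 + 0.09×0.063
        = 0.356060 + 0.005670 = 0.361730
The terms with misconfigured router present sum to 0.005670, so
  P(misconfigured router | ¬latency alert, DDoS attack) = 0.005670 / 0.361730 ≈ 0.016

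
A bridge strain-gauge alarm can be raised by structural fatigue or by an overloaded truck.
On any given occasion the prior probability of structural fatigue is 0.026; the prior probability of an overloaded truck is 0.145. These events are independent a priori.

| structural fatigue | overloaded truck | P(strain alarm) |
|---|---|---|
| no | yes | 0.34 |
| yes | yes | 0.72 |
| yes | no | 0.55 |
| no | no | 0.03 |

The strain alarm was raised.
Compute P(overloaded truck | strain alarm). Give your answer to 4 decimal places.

P(overloaded truck | strain alarm) ≈ 0.5769

By total probability over the 4 (structural fatigue, overloaded truck) configurations:
  P(strain alarm) = 0.03×0.974×0.855 + 0.34×0.974×0.145 + 0.55×0.026×0.855 + 0.72×0.026×0.145
        = 0.024983 + 0.048018 + 0.012226 + 0.002714 = 0.087941
Configurations with overloaded truck contribute 0.050732, so
  P(overloaded truck | strain alarm) = 0.050732 / 0.087941 ≈ 0.5769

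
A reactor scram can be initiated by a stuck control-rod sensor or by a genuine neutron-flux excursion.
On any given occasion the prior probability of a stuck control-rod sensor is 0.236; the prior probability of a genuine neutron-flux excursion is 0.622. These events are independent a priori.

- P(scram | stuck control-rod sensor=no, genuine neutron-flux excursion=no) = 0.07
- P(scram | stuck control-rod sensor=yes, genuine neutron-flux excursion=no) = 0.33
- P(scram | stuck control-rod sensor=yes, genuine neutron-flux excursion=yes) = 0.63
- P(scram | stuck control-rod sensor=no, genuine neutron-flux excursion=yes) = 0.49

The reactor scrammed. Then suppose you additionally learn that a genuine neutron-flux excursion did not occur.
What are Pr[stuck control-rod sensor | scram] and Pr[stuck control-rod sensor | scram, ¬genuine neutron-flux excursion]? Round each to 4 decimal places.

By total probability over the 4 (stuck control-rod sensor, genuine neutron-flux excursion) configurations:
  P(scram) = 0.07×0.764×0.378 + 0.49×0.764×0.622 + 0.33×0.236×0.378 + 0.63×0.236×0.622
        = 0.020215 + 0.232852 + 0.029439 + 0.092479 = 0.374985
The terms with stuck control-rod sensor present sum to 0.121918, so
  P(stuck control-rod sensor | scram) = 0.121918 / 0.374985 ≈ 0.3251

With the extra evidence:
By total probability over both values of stuck control-rod sensor:
  P(scram | ¬genuine neutron-flux excursion) = 0.07×0.764 + 0.33×0.236
        = 0.053480 + 0.077880 = 0.131360
The terms with stuck control-rod sensor present sum to 0.077880, so
  P(stuck control-rod sensor | scram, ¬genuine neutron-flux excursion) = 0.077880 / 0.131360 ≈ 0.5929
With genuine neutron-flux excursion excluded, stuck control-rod sensor must carry more of the explanatory weight for the scram.

Pr[stuck control-rod sensor | scram] ≈ 0.3251; Pr[stuck control-rod sensor | scram, ¬genuine neutron-flux excursion] ≈ 0.5929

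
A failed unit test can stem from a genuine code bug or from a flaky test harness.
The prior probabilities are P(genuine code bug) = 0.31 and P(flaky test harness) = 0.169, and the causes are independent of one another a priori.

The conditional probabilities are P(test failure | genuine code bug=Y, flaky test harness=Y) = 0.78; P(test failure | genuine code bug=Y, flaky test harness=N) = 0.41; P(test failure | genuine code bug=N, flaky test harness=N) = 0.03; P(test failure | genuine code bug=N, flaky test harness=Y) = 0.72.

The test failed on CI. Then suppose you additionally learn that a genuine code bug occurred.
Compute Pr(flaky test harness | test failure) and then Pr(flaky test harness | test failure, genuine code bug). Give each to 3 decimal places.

Pr(flaky test harness | test failure) ≈ 0.504; Pr(flaky test harness | test failure, genuine code bug) ≈ 0.279

Numerator (weight on configurations with flaky test harness): 0.083959 + 0.040864 = 0.124823
Denominator P(test failure): 0.03*0.69*0.831 + 0.72*0.69*0.169 + 0.41*0.31*0.831 + 0.78*0.31*0.169 = 0.247645
P(flaky test harness | test failure) = 0.124823/0.247645 ≈ 0.504

Now also conditioning on genuine code bug=true:
Sum P(test failure|·) weighted by the priors over both values of flaky test harness:
  P(test failure | genuine code bug) = 0.41*0.831 + 0.78*0.169
        = 0.340710 + 0.131820 = 0.472530
Configurations with flaky test harness contribute 0.131820, so
  P(flaky test harness | test failure, genuine code bug) = 0.131820 / 0.472530 ≈ 0.279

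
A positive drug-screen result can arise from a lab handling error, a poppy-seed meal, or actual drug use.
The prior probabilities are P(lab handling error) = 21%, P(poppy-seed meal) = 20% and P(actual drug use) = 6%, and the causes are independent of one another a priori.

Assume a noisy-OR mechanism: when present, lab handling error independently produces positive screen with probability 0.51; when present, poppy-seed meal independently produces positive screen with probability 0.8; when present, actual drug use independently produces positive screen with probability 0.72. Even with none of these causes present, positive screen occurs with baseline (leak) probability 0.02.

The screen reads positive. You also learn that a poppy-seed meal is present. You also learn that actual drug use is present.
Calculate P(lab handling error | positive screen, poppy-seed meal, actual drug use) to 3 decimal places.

Under noisy-OR, P(positive screen | causes) = 1 − (1−0.02)·∏(1−qᵢ) over the active causes.
Numerator (weight on configurations with lab handling error): 0.973109×0.21 = 0.204353
The normalizing constant is 0.94512×0.79 + 0.973109×0.21 = 0.950998
Posterior = 0.204353 / 0.950998 ≈ 0.215

P(lab handling error | positive screen, poppy-seed meal, actual drug use) ≈ 0.215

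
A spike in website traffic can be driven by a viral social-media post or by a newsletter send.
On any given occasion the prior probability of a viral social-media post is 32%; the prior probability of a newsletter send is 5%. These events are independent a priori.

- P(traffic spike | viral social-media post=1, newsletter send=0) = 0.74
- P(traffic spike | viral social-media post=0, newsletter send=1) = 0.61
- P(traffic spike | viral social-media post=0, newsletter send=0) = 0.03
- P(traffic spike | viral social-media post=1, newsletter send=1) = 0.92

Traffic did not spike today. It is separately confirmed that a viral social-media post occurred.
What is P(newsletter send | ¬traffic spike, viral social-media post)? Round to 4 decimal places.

P(newsletter send | ¬traffic spike, viral social-media post) ≈ 0.0159

Numerator (weight on configurations with newsletter send): 0.08·0.05 = 0.004000
Normalizer over all consistent configurations: 0.26·0.95 + 0.08·0.05 = 0.251000
P(newsletter send | ¬traffic spike, viral social-media post) = 0.004000/0.251000 ≈ 0.0159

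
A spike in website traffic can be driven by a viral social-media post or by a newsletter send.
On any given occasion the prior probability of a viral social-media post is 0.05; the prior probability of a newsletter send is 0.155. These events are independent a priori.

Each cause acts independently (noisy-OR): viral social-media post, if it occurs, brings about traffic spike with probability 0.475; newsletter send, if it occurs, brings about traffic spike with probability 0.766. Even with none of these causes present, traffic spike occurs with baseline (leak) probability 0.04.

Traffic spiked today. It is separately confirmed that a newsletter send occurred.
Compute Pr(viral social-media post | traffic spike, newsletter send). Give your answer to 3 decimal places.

Pr(viral social-media post | traffic spike, newsletter send) ≈ 0.056

Under noisy-OR, P(traffic spike | causes) = 1 − (1−0.04)·∏(1−qᵢ) over the active causes.
Weight on viral social-media post=true, given the evidence: 0.882064×0.05 = 0.044103
The normalizing constant is 0.77536×0.95 + 0.882064×0.05 = 0.780695
Posterior = 0.044103 / 0.780695 ≈ 0.056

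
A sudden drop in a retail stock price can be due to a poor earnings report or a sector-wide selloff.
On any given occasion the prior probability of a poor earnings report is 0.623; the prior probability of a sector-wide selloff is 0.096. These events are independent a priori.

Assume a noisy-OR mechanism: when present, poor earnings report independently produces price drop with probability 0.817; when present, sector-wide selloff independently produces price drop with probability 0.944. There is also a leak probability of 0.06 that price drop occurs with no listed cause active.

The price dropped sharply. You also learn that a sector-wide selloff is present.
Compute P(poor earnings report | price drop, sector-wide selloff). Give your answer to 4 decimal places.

Under noisy-OR, P(price drop | causes) = 1 − (1−0.06)·∏(1−qᵢ) over the active causes.
P(price drop | sector-wide selloff) = 0.94736*0.377 + 0.990367*0.623 = 0.357155 + 0.616999 = 0.974154
Restricting to configurations with poor earnings report present: 0.990367*0.623 = 0.616999.
P(poor earnings report | price drop, sector-wide selloff) = 0.616999 / 0.974154 ≈ 0.6334

P(poor earnings report | price drop, sector-wide selloff) ≈ 0.6334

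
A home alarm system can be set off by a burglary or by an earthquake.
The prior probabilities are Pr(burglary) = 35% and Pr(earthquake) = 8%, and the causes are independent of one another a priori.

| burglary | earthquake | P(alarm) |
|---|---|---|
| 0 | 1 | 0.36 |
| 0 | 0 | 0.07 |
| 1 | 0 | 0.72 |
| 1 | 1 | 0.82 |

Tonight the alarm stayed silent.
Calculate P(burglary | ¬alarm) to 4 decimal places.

Weight on burglary=true, given the evidence: 0.090160 + 0.005040 = 0.095200
Denominator P(¬alarm): 0.93·0.65·0.92 + 0.64·0.65·0.08 + 0.28·0.35·0.92 + 0.18·0.35·0.08 = 0.684620
P(burglary | ¬alarm) = 0.095200/0.684620 ≈ 0.1391

P(burglary | ¬alarm) ≈ 0.1391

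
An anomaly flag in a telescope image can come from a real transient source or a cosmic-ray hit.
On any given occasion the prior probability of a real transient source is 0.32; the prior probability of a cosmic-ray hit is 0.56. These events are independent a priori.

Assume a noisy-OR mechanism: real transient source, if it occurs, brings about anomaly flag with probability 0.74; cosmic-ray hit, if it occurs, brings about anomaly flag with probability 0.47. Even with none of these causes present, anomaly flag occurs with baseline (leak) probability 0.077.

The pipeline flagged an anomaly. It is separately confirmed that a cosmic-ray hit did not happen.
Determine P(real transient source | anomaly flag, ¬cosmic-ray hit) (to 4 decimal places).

Under noisy-OR, P(anomaly flag | causes) = 1 − (1−0.077)·∏(1−qᵢ) over the active causes.
Sum P(anomaly flag|·) weighted by the priors over both values of real transient source:
  P(anomaly flag | ¬cosmic-ray hit) = 0.077·0.68 + 0.76002·0.32
        = 0.052360 + 0.243206 = 0.295566
The terms with real transient source present sum to 0.243206, so
  P(real transient source | anomaly flag, ¬cosmic-ray hit) = 0.243206 / 0.295566 ≈ 0.8228

P(real transient source | anomaly flag, ¬cosmic-ray hit) ≈ 0.8228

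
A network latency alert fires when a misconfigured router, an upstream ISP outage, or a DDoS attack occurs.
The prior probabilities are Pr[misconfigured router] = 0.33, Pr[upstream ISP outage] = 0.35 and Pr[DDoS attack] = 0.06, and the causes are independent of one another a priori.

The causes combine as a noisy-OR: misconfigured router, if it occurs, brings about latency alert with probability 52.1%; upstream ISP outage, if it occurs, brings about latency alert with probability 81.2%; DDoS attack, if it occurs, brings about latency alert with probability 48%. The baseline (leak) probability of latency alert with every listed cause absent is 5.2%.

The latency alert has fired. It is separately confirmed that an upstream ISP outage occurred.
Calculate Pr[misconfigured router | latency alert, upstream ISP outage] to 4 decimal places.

Under noisy-OR, P(latency alert | causes) = 1 − (1−0.052)·∏(1−qᵢ) over the active causes.
P(latency alert | upstream ISP outage) = 0.821776·0.67·0.94 + 0.907324·0.67·0.06 + 0.914631·0.33·0.94 + 0.955608·0.33·0.06 = 0.517555 + 0.036474 + 0.283719 + 0.018921 = 0.856669
The misconfigured router-present share is 0.283719 + 0.018921 = 0.302640.
Hence the posterior is 0.302640/0.856669 ≈ 0.3533.

Pr[misconfigured router | latency alert, upstream ISP outage] ≈ 0.3533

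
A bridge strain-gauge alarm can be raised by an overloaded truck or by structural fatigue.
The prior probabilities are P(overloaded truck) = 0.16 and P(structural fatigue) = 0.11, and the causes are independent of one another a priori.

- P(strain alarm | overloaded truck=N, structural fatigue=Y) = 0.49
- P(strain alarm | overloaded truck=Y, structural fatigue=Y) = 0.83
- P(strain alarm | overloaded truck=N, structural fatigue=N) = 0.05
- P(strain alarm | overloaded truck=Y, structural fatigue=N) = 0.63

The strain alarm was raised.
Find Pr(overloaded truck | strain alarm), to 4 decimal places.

Pr(overloaded truck | strain alarm) ≈ 0.5579

Sum P(strain alarm|·) weighted by the priors over the 4 (overloaded truck, structural fatigue) configurations:
  P(strain alarm) = 0.05×0.84×0.89 + 0.49×0.84×0.11 + 0.63×0.16×0.89 + 0.83×0.16×0.11
        = 0.037380 + 0.045276 + 0.089712 + 0.014608 = 0.186976
The terms with overloaded truck present sum to 0.104320, so
  P(overloaded truck | strain alarm) = 0.104320 / 0.186976 ≈ 0.5579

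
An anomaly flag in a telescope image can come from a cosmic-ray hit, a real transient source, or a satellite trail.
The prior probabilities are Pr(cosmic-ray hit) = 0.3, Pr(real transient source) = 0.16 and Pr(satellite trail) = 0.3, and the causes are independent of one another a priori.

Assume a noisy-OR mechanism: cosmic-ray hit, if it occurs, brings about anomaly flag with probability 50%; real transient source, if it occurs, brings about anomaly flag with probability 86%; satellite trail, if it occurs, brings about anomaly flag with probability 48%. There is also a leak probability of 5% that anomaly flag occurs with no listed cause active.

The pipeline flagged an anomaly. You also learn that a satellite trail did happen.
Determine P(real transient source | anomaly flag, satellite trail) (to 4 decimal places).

Under noisy-OR, P(anomaly flag | causes) = 1 − (1−0.05)·∏(1−qᵢ) over the active causes.
Enumerate the 4 (cosmic-ray hit, real transient source) configurations and weight by the priors:
  P(anomaly flag | satellite trail) = 0.506×0.7×0.84 + 0.93084×0.7×0.16 + 0.753×0.3×0.84 + 0.96542×0.3×0.16
        = 0.297528 + 0.104254 + 0.189756 + 0.046340 = 0.637878
Configurations with real transient source contribute 0.150594, so
  P(real transient source | anomaly flag, satellite trail) = 0.150594 / 0.637878 ≈ 0.2361

P(real transient source | anomaly flag, satellite trail) ≈ 0.2361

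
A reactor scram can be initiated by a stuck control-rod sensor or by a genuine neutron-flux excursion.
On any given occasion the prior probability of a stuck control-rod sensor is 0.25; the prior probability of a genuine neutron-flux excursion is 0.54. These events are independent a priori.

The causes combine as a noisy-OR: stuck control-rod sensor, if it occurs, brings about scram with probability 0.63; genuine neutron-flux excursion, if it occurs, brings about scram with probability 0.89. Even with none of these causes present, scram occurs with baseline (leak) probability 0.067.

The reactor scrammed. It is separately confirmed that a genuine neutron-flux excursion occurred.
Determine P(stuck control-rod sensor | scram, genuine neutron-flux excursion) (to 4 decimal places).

P(stuck control-rod sensor | scram, genuine neutron-flux excursion) ≈ 0.2633

Under noisy-OR, P(scram | causes) = 1 − (1−0.067)·∏(1−qᵢ) over the active causes.
For the numerator, keep only stuck control-rod sensor=true terms: 0.962027*0.25 = 0.240507
Denominator P(scram | genuine neutron-flux excursion): 0.89737*0.75 + 0.962027*0.25 = 0.913535
Posterior = 0.240507 / 0.913535 ≈ 0.2633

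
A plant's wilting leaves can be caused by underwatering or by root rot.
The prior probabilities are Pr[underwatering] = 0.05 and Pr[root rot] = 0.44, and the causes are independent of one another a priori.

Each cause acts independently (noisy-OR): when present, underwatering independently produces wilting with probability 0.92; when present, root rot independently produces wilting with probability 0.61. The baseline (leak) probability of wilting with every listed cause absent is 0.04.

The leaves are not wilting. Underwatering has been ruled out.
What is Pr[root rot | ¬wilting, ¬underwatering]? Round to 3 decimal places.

Under noisy-OR, P(wilting | causes) = 1 − (1−0.04)·∏(1−qᵢ) over the active causes.
For the numerator, keep only root rot=true terms: 0.3744·0.44 = 0.164736
The normalizing constant is 0.96·0.56 + 0.3744·0.44 = 0.702336
P(root rot | ¬wilting, ¬underwatering) = 0.164736/0.702336 ≈ 0.235

Pr[root rot | ¬wilting, ¬underwatering] ≈ 0.235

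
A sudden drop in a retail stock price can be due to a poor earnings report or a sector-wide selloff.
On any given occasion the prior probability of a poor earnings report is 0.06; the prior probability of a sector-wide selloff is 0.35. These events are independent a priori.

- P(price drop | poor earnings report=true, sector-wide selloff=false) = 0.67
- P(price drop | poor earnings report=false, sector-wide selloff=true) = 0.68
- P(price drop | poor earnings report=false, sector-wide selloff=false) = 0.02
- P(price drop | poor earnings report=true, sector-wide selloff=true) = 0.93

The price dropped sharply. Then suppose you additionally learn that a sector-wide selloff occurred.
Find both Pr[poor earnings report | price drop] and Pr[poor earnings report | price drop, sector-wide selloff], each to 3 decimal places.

P(price drop) = 0.02·0.94·0.65 + 0.68·0.94·0.35 + 0.67·0.06·0.65 + 0.93·0.06·0.35 = 0.012220 + 0.223720 + 0.026130 + 0.019530 = 0.281600
Of this, 0.045660 comes from 0.026130 + 0.019530 (the poor earnings report=true cases).
Hence the posterior is 0.045660/0.281600 ≈ 0.162.

Now also conditioning on sector-wide selloff=true:
P(price drop | sector-wide selloff) = 0.68*0.94 + 0.93*0.06 = 0.639200 + 0.055800 = 0.695000
Of this, 0.055800 comes from 0.93*0.06 (the poor earnings report=true cases).
Hence the posterior is 0.055800/0.695000 ≈ 0.080.
The drop from 0.162 to 0.080 is the explaining-away (discounting) effect.

Pr[poor earnings report | price drop] ≈ 0.162; Pr[poor earnings report | price drop, sector-wide selloff] ≈ 0.080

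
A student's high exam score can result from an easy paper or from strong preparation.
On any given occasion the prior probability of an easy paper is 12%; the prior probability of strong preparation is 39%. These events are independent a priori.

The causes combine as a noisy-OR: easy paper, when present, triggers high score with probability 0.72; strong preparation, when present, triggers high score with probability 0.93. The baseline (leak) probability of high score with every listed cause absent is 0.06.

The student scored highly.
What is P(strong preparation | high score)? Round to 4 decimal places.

Under noisy-OR, P(high score | causes) = 1 − (1−0.06)·∏(1−qᵢ) over the active causes.
Numerator (weight on configurations with strong preparation): 0.320617 + 0.045938 = 0.366555
The normalizing constant is 0.06*0.88*0.61 + 0.9342*0.88*0.39 + 0.7368*0.12*0.61 + 0.981576*0.12*0.39 = 0.452697
P(strong preparation | high score) = 0.366555/0.452697 ≈ 0.8097

P(strong preparation | high score) ≈ 0.8097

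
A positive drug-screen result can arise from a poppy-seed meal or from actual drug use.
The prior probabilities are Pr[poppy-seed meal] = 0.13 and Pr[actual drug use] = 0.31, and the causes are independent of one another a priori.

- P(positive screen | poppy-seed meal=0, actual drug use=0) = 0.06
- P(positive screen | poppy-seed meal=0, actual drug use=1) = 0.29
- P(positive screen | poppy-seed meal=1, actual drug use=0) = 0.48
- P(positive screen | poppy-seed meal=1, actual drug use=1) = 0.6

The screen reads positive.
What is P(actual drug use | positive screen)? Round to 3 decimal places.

P(positive screen) = 0.06×0.87×0.69 + 0.29×0.87×0.31 + 0.48×0.13×0.69 + 0.6×0.13×0.31 = 0.036018 + 0.078213 + 0.043056 + 0.024180 = 0.181467
The actual drug use-present share is 0.078213 + 0.024180 = 0.102393.
Hence the posterior is 0.102393/0.181467 ≈ 0.564.

P(actual drug use | positive screen) ≈ 0.564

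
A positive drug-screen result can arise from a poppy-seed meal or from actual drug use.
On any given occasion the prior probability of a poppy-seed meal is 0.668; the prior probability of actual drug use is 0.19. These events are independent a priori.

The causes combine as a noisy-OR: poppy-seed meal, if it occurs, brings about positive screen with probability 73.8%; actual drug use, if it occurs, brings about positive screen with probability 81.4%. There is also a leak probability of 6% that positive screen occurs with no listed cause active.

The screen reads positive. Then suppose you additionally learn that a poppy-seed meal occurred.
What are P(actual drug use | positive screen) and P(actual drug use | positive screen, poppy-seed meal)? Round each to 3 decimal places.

P(actual drug use | positive screen) ≈ 0.290; P(actual drug use | positive screen, poppy-seed meal) ≈ 0.229

Under noisy-OR, P(positive screen | causes) = 1 − (1−0.06)·∏(1−qᵢ) over the active causes.
P(positive screen) = 0.06·0.332·0.81 + 0.82516·0.332·0.19 + 0.75372·0.668·0.81 + 0.954192·0.668·0.19 = 0.016135 + 0.052051 + 0.407823 + 0.121106 = 0.597115
The actual drug use-present share is 0.052051 + 0.121106 = 0.173157.
So P(actual drug use | positive screen) = 0.173157/0.597115 ≈ 0.290.

With the extra evidence:
Enumerate both values of actual drug use and weight by the priors:
  P(positive screen | poppy-seed meal) = 0.75372·0.81 + 0.954192·0.19
        = 0.610513 + 0.181296 = 0.791809
The terms with actual drug use present sum to 0.181296, so
  P(actual drug use | positive screen, poppy-seed meal) = 0.181296 / 0.791809 ≈ 0.229
Conditioning on poppy-seed meal lowers the posterior on actual drug use: the classic explaining-away effect in a common-effect structure.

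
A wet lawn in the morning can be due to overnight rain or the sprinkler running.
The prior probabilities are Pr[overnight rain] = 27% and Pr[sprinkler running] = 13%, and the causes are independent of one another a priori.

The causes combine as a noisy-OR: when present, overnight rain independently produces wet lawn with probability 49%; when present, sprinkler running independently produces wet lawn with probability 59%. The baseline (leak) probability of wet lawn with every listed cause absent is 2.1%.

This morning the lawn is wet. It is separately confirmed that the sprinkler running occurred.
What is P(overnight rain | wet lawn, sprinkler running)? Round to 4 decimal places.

Under noisy-OR, P(wet lawn | causes) = 1 − (1−0.021)·∏(1−qᵢ) over the active causes.
P(wet lawn | sprinkler running) = 0.59861·0.73 + 0.795291·0.27 = 0.436985 + 0.214729 = 0.651714
The overnight rain-present share is 0.795291·0.27 = 0.214729.
Hence the posterior is 0.214729/0.651714 ≈ 0.3295.

P(overnight rain | wet lawn, sprinkler running) ≈ 0.3295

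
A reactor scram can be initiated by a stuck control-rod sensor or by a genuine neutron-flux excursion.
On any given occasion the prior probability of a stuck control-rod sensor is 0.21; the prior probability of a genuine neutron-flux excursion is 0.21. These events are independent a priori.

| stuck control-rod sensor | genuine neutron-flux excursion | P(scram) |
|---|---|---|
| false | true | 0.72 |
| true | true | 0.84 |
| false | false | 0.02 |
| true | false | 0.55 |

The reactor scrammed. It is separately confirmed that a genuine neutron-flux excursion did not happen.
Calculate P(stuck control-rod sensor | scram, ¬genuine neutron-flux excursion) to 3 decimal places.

P(stuck control-rod sensor | scram, ¬genuine neutron-flux excursion) ≈ 0.880

P(scram | ¬genuine neutron-flux excursion) = 0.02×0.79 + 0.55×0.21 = 0.015800 + 0.115500 = 0.131300
The stuck control-rod sensor-present share is 0.55×0.21 = 0.115500.
So P(stuck control-rod sensor | scram, ¬genuine neutron-flux excursion) = 0.115500/0.131300 ≈ 0.880.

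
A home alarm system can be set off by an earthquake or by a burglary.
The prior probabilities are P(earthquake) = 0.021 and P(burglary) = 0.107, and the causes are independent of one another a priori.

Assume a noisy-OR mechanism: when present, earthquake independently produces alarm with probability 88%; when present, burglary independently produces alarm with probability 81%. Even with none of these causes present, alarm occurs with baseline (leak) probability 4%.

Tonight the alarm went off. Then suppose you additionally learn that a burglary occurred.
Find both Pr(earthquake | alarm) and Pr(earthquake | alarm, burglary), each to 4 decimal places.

Under noisy-OR, P(alarm | causes) = 1 − (1−0.04)·∏(1−qᵢ) over the active causes.
P(alarm) = 0.04*0.979*0.893 + 0.8176*0.979*0.107 + 0.8848*0.021*0.893 + 0.978112*0.021*0.107 = 0.034970 + 0.085646 + 0.016593 + 0.002198 = 0.139407
Of this, 0.018791 comes from 0.016593 + 0.002198 (the earthquake=true cases).
P(earthquake | alarm) = 0.018791 / 0.139407 ≈ 0.1348

With the extra evidence:
For the numerator, keep only earthquake=true terms: 0.978112×0.021 = 0.020540
Normalizer over all consistent configurations: 0.8176×0.979 + 0.978112×0.021 = 0.820970
P(earthquake | alarm, burglary) = 0.020540/0.820970 ≈ 0.0250
This is intercausal reasoning (explaining away): once burglary accounts for the alarm, earthquake becomes less likely.

Pr(earthquake | alarm) ≈ 0.1348; Pr(earthquake | alarm, burglary) ≈ 0.0250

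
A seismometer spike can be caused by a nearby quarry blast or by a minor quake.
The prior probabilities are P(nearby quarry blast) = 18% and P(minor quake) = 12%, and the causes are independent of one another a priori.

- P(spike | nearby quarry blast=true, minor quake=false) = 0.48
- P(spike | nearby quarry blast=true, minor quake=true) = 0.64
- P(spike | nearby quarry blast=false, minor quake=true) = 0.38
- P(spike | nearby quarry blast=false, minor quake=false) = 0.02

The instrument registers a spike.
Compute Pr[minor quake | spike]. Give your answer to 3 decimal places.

Pr[minor quake | spike] ≈ 0.361

P(spike) = 0.02·0.82·0.88 + 0.38·0.82·0.12 + 0.48·0.18·0.88 + 0.64·0.18·0.12 = 0.014432 + 0.037392 + 0.076032 + 0.013824 = 0.141680
Restricting to configurations with minor quake present: 0.037392 + 0.013824 = 0.051216.
So P(minor quake | spike) = 0.051216/0.141680 ≈ 0.361.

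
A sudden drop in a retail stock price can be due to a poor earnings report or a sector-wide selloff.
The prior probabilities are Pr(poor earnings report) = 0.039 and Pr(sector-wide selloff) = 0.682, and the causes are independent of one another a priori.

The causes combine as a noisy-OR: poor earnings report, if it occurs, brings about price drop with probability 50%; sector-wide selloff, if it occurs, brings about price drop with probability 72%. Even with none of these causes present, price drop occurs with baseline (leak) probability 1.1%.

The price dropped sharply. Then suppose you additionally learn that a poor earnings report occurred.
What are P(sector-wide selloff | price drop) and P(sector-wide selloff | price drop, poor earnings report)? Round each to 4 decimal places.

P(sector-wide selloff | price drop) ≈ 0.9810; P(sector-wide selloff | price drop, poor earnings report) ≈ 0.7852

Under noisy-OR, P(price drop | causes) = 1 − (1−0.011)·∏(1−qᵢ) over the active causes.
Sum P(price drop|·) weighted by the priors over the 4 (poor earnings report, sector-wide selloff) configurations:
  P(price drop) = 0.011·0.961·0.318 + 0.72308·0.961·0.682 + 0.5055·0.039·0.318 + 0.86154·0.039·0.682
        = 0.003362 + 0.473908 + 0.006269 + 0.022915 = 0.506454
Keeping only the sector-wide selloff-present terms gives 0.496823, so
  P(sector-wide selloff | price drop) = 0.496823 / 0.506454 ≈ 0.9810

Now condition on the additional information:
For the numerator, keep only sector-wide selloff=true terms: 0.86154×0.682 = 0.587570
Normalizer over all consistent configurations: 0.5055×0.318 + 0.86154×0.682 = 0.748319
Posterior = 0.587570 / 0.748319 ≈ 0.7852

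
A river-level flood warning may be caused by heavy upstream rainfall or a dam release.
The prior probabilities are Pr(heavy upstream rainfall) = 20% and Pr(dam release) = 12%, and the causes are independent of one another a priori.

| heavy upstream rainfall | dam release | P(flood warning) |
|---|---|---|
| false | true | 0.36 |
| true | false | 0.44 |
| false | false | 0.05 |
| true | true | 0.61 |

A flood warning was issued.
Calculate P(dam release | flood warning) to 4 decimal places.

Weight on dam release=true, given the evidence: 0.034560 + 0.014640 = 0.049200
Denominator P(flood warning): 0.05*0.8*0.88 + 0.36*0.8*0.12 + 0.44*0.2*0.88 + 0.61*0.2*0.12 = 0.161840
Posterior = 0.049200 / 0.161840 ≈ 0.3040

P(dam release | flood warning) ≈ 0.3040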